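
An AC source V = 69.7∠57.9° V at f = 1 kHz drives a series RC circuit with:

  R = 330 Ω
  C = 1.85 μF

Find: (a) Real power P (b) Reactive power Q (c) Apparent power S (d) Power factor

Step 1 — Angular frequency: ω = 2π·f = 2π·1000 = 6283 rad/s.
Step 2 — Component impedances:
  R: Z = R = 330 Ω
  C: Z = 1/(jωC) = -j/(ω·C) = 0 - j86.03 Ω
Step 3 — Series combination: Z_total = R + C = 330 - j86.03 Ω = 341∠-14.6° Ω.
Step 4 — Source phasor: V = 69.7∠57.9° V = 37.04 + j59.04 V.
Step 5 — Current: I = V / Z = 0.06142 + j0.1949 A = 0.2044∠72.5° A.
Step 6 — Complex power: S = V·I* = 13.78 - j3.594 VA.
Step 7 — Real power: P = Re(S) = 13.78 W.
Step 8 — Reactive power: Q = Im(S) = -3.594 VAR.
Step 9 — Apparent power: |S| = 14.25 VA.
Step 10 — Power factor: PF = P/|S| = 0.9677 (leading).

(a) P = 13.78 W  (b) Q = -3.594 VAR  (c) S = 14.25 VA  (d) PF = 0.9677 (leading)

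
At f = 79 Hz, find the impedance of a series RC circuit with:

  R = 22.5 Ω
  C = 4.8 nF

Step 1 — Angular frequency: ω = 2π·f = 2π·79 = 496.4 rad/s.
Step 2 — Component impedances:
  R: Z = R = 22.5 Ω
  C: Z = 1/(jωC) = -j/(ω·C) = 0 - j4.197e+05 Ω
Step 3 — Series combination: Z_total = R + C = 22.5 - j4.197e+05 Ω = 4.197e+05∠-90.0° Ω.

Z = 22.5 - j4.197e+05 Ω = 4.197e+05∠-90.0° Ω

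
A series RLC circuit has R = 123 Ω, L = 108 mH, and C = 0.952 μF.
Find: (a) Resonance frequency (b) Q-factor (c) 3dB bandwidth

Step 1 — Resonance condition Im(Z)=0 gives ω₀ = 1/√(LC).
Step 2 — ω₀ = 1/√(0.108·9.52e-07) = 3119 rad/s.
Step 3 — f₀ = ω₀/(2π) = 496.4 Hz.
Step 4 — Series Q: Q = ω₀L/R = 3119·0.108/123 = 2.738.
Step 5 — 3dB bandwidth: Δω = ω₀/Q = 1139 rad/s; BW = Δω/(2π) = 181.3 Hz.

(a) f₀ = 496.4 Hz  (b) Q = 2.738  (c) BW = 181.3 Hz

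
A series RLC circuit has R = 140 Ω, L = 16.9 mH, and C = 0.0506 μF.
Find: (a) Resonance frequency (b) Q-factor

Step 1 — Resonance condition Im(Z)=0 gives ω₀ = 1/√(LC).
Step 2 — ω₀ = 1/√(0.0169·5.06e-08) = 3.42e+04 rad/s.
Step 3 — f₀ = ω₀/(2π) = 5443 Hz.
Step 4 — Series Q: Q = ω₀L/R = 3.42e+04·0.0169/140 = 4.128.

(a) f₀ = 5443 Hz  (b) Q = 4.128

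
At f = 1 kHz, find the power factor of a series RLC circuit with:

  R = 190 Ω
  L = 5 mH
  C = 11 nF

Step 1 — Angular frequency: ω = 2π·f = 2π·1000 = 6283 rad/s.
Step 2 — Component impedances:
  R: Z = R = 190 Ω
  L: Z = jωL = j·6283·0.005 = 0 + j31.42 Ω
  C: Z = 1/(jωC) = -j/(ω·C) = 0 - j1.447e+04 Ω
Step 3 — Series combination: Z_total = R + L + C = 190 - j1.444e+04 Ω = 1.444e+04∠-89.2° Ω.
Step 4 — Power factor: PF = cos(φ) = Re(Z)/|Z| = 190/1.444e+04 = 0.01316.
Step 5 — Type: Im(Z) = -1.444e+04 ⇒ leading (phase φ = -89.2°).

PF = 0.01316 (leading, φ = -89.2°)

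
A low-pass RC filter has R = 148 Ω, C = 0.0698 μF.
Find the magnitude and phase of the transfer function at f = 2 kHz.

Step 1 — Angular frequency: ω = 2π·2000 = 1.257e+04 rad/s.
Step 2 — Transfer function: H(jω) = 1/(1 + jωRC).
Step 3 — Denominator: 1 + jωRC = 1 + j·1.257e+04·148·6.98e-08 = 1 + j0.1298.
Step 4 — H = 0.9834 - j0.1277.
Step 5 — Magnitude: |H| = 0.9917 (-0.1 dB); phase: φ = -7.4°.

|H| = 0.9917 (-0.1 dB), φ = -7.4°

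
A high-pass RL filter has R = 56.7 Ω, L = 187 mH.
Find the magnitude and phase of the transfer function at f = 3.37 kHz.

Step 1 — Angular frequency: ω = 2π·3370 = 2.117e+04 rad/s.
Step 2 — Transfer function: H(jω) = jωL/(R + jωL).
Step 3 — Numerator jωL = j·3960; denominator R + jωL = 56.7 + j3960.
Step 4 — H = 0.9998 + j0.01432.
Step 5 — Magnitude: |H| = 0.9999 (-0.0 dB); phase: φ = 0.8°.

|H| = 0.9999 (-0.0 dB), φ = 0.8°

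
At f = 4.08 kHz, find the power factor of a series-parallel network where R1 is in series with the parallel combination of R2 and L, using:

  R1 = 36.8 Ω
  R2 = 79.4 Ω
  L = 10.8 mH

Step 1 — Angular frequency: ω = 2π·f = 2π·4080 = 2.564e+04 rad/s.
Step 2 — Component impedances:
  R1: Z = R = 36.8 Ω
  R2: Z = R = 79.4 Ω
  L: Z = jωL = j·2.564e+04·0.0108 = 0 + j276.9 Ω
Step 3 — Parallel branch: R2 || L = 1/(1/R2 + 1/L) = 73.37 + j21.04 Ω.
Step 4 — Series with R1: Z_total = R1 + (R2 || L) = 110.2 + j21.04 Ω = 112.2∠10.8° Ω.
Step 5 — Power factor: PF = cos(φ) = Re(Z)/|Z| = 110.2/112.2 = 0.9822.
Step 6 — Type: Im(Z) = 21.04 ⇒ lagging (phase φ = 10.8°).

PF = 0.9822 (lagging, φ = 10.8°)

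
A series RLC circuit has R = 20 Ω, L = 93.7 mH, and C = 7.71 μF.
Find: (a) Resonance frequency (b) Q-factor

Step 1 — Resonance condition Im(Z)=0 gives ω₀ = 1/√(LC).
Step 2 — ω₀ = 1/√(0.0937·7.71e-06) = 1177 rad/s.
Step 3 — f₀ = ω₀/(2π) = 187.3 Hz.
Step 4 — Series Q: Q = ω₀L/R = 1177·0.0937/20 = 5.512.

(a) f₀ = 187.3 Hz  (b) Q = 5.512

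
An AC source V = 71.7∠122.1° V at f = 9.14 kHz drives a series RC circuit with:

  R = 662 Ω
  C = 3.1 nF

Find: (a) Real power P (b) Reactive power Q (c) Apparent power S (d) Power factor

Step 1 — Angular frequency: ω = 2π·f = 2π·9140 = 5.743e+04 rad/s.
Step 2 — Component impedances:
  R: Z = R = 662 Ω
  C: Z = 1/(jωC) = -j/(ω·C) = 0 - j5617 Ω
Step 3 — Series combination: Z_total = R + C = 662 - j5617 Ω = 5656∠-83.3° Ω.
Step 4 — Source phasor: V = 71.7∠122.1° V = -38.1 + j60.74 V.
Step 5 — Current: I = V / Z = -0.01145 - j0.005433 A = 0.01268∠-154.6° A.
Step 6 — Complex power: S = V·I* = 0.1064 - j0.9027 VA.
Step 7 — Real power: P = Re(S) = 0.1064 W.
Step 8 — Reactive power: Q = Im(S) = -0.9027 VAR.
Step 9 — Apparent power: |S| = 0.9089 VA.
Step 10 — Power factor: PF = P/|S| = 0.117 (leading).

(a) P = 0.1064 W  (b) Q = -0.9027 VAR  (c) S = 0.9089 VA  (d) PF = 0.117 (leading)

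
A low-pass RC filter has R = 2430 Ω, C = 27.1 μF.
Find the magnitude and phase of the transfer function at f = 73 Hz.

Step 1 — Angular frequency: ω = 2π·73 = 458.7 rad/s.
Step 2 — Transfer function: H(jω) = 1/(1 + jωRC).
Step 3 — Denominator: 1 + jωRC = 1 + j·458.7·2430·2.71e-05 = 1 + j30.2.
Step 4 — H = 0.001095 - j0.03307.
Step 5 — Magnitude: |H| = 0.03309 (-29.6 dB); phase: φ = -88.1°.

|H| = 0.03309 (-29.6 dB), φ = -88.1°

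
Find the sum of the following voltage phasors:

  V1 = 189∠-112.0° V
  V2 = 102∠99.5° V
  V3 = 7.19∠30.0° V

Step 1 — Convert each phasor to rectangular form:
  V1 = 189·(cos(-112.0°) + j·sin(-112.0°)) = -70.8 - j175.2 V
  V2 = 102·(cos(99.5°) + j·sin(99.5°)) = -16.83 + j100.6 V
  V3 = 7.19·(cos(30.0°) + j·sin(30.0°)) = 6.227 + j3.595 V
Step 2 — Sum components: V_total = -81.41 - j71.04 V.
Step 3 — Convert to polar: |V_total| = 108 V, ∠V_total = -138.9°.

V_total = 108∠-138.9° V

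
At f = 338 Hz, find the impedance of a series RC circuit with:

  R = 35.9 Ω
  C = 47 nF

Step 1 — Angular frequency: ω = 2π·f = 2π·338 = 2124 rad/s.
Step 2 — Component impedances:
  R: Z = R = 35.9 Ω
  C: Z = 1/(jωC) = -j/(ω·C) = 0 - j1.002e+04 Ω
Step 3 — Series combination: Z_total = R + C = 35.9 - j1.002e+04 Ω = 1.002e+04∠-89.8° Ω.

Z = 35.9 - j1.002e+04 Ω = 1.002e+04∠-89.8° Ω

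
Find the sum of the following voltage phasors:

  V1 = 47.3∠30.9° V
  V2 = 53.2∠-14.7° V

Step 1 — Convert each phasor to rectangular form:
  V1 = 47.3·(cos(30.9°) + j·sin(30.9°)) = 40.59 + j24.29 V
  V2 = 53.2·(cos(-14.7°) + j·sin(-14.7°)) = 51.46 - j13.5 V
Step 2 — Sum components: V_total = 92.05 + j10.79 V.
Step 3 — Convert to polar: |V_total| = 92.68 V, ∠V_total = 6.7°.

V_total = 92.68∠6.7° V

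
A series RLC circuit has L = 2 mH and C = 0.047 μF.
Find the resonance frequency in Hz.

Step 1 — Resonance condition Im(Z)=0 gives ω₀ = 1/√(LC).
Step 2 — ω₀ = 1/√(0.002·4.7e-08) = 1.031e+05 rad/s.
Step 3 — f₀ = ω₀/(2π) = 1.642e+04 Hz.

f₀ = 1.642e+04 Hz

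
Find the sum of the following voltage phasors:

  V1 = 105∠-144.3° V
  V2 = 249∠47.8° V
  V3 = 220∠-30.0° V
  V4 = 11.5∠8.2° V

Step 1 — Convert each phasor to rectangular form:
  V1 = 105·(cos(-144.3°) + j·sin(-144.3°)) = -85.27 - j61.27 V
  V2 = 249·(cos(47.8°) + j·sin(47.8°)) = 167.3 + j184.5 V
  V3 = 220·(cos(-30.0°) + j·sin(-30.0°)) = 190.5 - j110 V
  V4 = 11.5·(cos(8.2°) + j·sin(8.2°)) = 11.38 + j1.64 V
Step 2 — Sum components: V_total = 283.9 + j14.83 V.
Step 3 — Convert to polar: |V_total| = 284.3 V, ∠V_total = 3.0°.

V_total = 284.3∠3.0° V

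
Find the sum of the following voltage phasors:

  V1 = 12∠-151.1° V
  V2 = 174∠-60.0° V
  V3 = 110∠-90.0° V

Step 1 — Convert each phasor to rectangular form:
  V1 = 12·(cos(-151.1°) + j·sin(-151.1°)) = -10.51 - j5.799 V
  V2 = 174·(cos(-60.0°) + j·sin(-60.0°)) = 87 - j150.7 V
  V3 = 110·(cos(-90.0°) + j·sin(-90.0°)) = 0 - j110 V
Step 2 — Sum components: V_total = 76.49 - j266.5 V.
Step 3 — Convert to polar: |V_total| = 277.2 V, ∠V_total = -74.0°.

V_total = 277.2∠-74.0° V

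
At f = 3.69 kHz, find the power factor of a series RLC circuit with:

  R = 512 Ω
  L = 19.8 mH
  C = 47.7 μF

Step 1 — Angular frequency: ω = 2π·f = 2π·3690 = 2.318e+04 rad/s.
Step 2 — Component impedances:
  R: Z = R = 512 Ω
  L: Z = jωL = j·2.318e+04·0.0198 = 0 + j459.1 Ω
  C: Z = 1/(jωC) = -j/(ω·C) = 0 - j0.9042 Ω
Step 3 — Series combination: Z_total = R + L + C = 512 + j458.2 Ω = 687.1∠41.8° Ω.
Step 4 — Power factor: PF = cos(φ) = Re(Z)/|Z| = 512/687.1 = 0.7452.
Step 5 — Type: Im(Z) = 458.2 ⇒ lagging (phase φ = 41.8°).

PF = 0.7452 (lagging, φ = 41.8°)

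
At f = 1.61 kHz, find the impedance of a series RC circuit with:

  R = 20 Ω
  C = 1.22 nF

Step 1 — Angular frequency: ω = 2π·f = 2π·1610 = 1.012e+04 rad/s.
Step 2 — Component impedances:
  R: Z = R = 20 Ω
  C: Z = 1/(jωC) = -j/(ω·C) = 0 - j8.103e+04 Ω
Step 3 — Series combination: Z_total = R + C = 20 - j8.103e+04 Ω = 8.103e+04∠-90.0° Ω.

Z = 20 - j8.103e+04 Ω = 8.103e+04∠-90.0° Ω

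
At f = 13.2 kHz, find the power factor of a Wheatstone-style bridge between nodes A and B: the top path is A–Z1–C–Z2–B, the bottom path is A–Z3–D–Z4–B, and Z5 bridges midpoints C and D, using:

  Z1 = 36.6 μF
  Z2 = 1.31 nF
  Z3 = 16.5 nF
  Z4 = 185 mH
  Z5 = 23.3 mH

Step 1 — Angular frequency: ω = 2π·f = 2π·1.32e+04 = 8.294e+04 rad/s.
Step 2 — Component impedances:
  Z1: Z = 1/(jωC) = -j/(ω·C) = 0 - j0.3294 Ω
  Z2: Z = 1/(jωC) = -j/(ω·C) = 0 - j9204 Ω
  Z3: Z = 1/(jωC) = -j/(ω·C) = 0 - j730.7 Ω
  Z4: Z = jωL = j·8.294e+04·0.185 = 0 + j1.534e+04 Ω
  Z5: Z = jωL = j·8.294e+04·0.0233 = 0 + j1932 Ω
Step 3 — Bridge requires nodal analysis (the Z5 bridge couples midpoints C and D, so the two paths cannot be reduced to a simple series/parallel combination). Setting node B to ground and injecting 1 A at node A, the 3-node admittance system at A, C, D solves to V_A = Z_AB = 0 - j2.627e+04 Ω = 2.627e+04∠-90.0° Ω.
Step 4 — Power factor: PF = cos(φ) = Re(Z)/|Z| = 0/2.627e+04 = 0.
Step 5 — Type: Im(Z) = -2.627e+04 ⇒ leading (phase φ = -90.0°).

PF = 0 (leading, φ = -90.0°)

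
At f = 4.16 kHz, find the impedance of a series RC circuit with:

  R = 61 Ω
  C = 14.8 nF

Step 1 — Angular frequency: ω = 2π·f = 2π·4160 = 2.614e+04 rad/s.
Step 2 — Component impedances:
  R: Z = R = 61 Ω
  C: Z = 1/(jωC) = -j/(ω·C) = 0 - j2585 Ω
Step 3 — Series combination: Z_total = R + C = 61 - j2585 Ω = 2586∠-88.6° Ω.

Z = 61 - j2585 Ω = 2586∠-88.6° Ω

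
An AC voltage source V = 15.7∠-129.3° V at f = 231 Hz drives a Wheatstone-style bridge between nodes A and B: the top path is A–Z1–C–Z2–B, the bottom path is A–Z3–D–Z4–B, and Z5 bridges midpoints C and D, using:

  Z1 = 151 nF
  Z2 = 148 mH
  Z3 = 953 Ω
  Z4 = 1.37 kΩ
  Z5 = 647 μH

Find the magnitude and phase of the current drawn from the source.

Step 1 — Angular frequency: ω = 2π·f = 2π·231 = 1451 rad/s.
Step 2 — Component impedances:
  Z1: Z = 1/(jωC) = -j/(ω·C) = 0 - j4563 Ω
  Z2: Z = jωL = j·1451·0.148 = 0 + j214.8 Ω
  Z3: Z = R = 953 Ω
  Z4: Z = R = 1370 Ω
  Z5: Z = jωL = j·1451·0.000647 = 0 + j0.9391 Ω
Step 3 — Bridge requires nodal analysis (the Z5 bridge couples midpoints C and D, so the two paths cannot be reduced to a simple series/parallel combination). Setting node B to ground and injecting 1 A at node A, the 3-node admittance system at A, C, D solves to V_A = Z_AB = 946.7 + j19.63 Ω = 946.9∠1.2° Ω.
Step 4 — Source phasor: V = 15.7∠-129.3° V = -9.944 - j12.15 V.
Step 5 — Ohm's law: I = V / Z_total = (-9.944 - j12.15) / (946.7 + j19.63) = -0.01077 - j0.01261 A.
Step 6 — Convert to polar: |I| = 0.01658 A, ∠I = -130.5°.

I = 0.01658∠-130.5° A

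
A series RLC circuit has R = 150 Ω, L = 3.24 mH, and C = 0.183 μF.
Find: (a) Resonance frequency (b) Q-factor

Step 1 — Resonance condition Im(Z)=0 gives ω₀ = 1/√(LC).
Step 2 — ω₀ = 1/√(0.00324·1.83e-07) = 4.107e+04 rad/s.
Step 3 — f₀ = ω₀/(2π) = 6536 Hz.
Step 4 — Series Q: Q = ω₀L/R = 4.107e+04·0.00324/150 = 0.8871.

(a) f₀ = 6536 Hz  (b) Q = 0.8871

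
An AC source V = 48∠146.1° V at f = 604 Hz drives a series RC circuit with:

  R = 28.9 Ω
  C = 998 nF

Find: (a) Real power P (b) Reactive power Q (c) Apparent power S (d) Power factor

Step 1 — Angular frequency: ω = 2π·f = 2π·604 = 3795 rad/s.
Step 2 — Component impedances:
  R: Z = R = 28.9 Ω
  C: Z = 1/(jωC) = -j/(ω·C) = 0 - j264 Ω
Step 3 — Series combination: Z_total = R + C = 28.9 - j264 Ω = 265.6∠-83.8° Ω.
Step 4 — Source phasor: V = 48∠146.1° V = -39.84 + j26.77 V.
Step 5 — Current: I = V / Z = -0.1165 - j0.1381 A = 0.1807∠-130.1° A.
Step 6 — Complex power: S = V·I* = 0.9438 - j8.623 VA.
Step 7 — Real power: P = Re(S) = 0.9438 W.
Step 8 — Reactive power: Q = Im(S) = -8.623 VAR.
Step 9 — Apparent power: |S| = 8.674 VA.
Step 10 — Power factor: PF = P/|S| = 0.1088 (leading).

(a) P = 0.9438 W  (b) Q = -8.623 VAR  (c) S = 8.674 VA  (d) PF = 0.1088 (leading)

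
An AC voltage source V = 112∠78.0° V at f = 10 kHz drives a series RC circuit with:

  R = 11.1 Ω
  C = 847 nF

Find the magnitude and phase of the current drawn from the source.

Step 1 — Angular frequency: ω = 2π·f = 2π·1e+04 = 6.283e+04 rad/s.
Step 2 — Component impedances:
  R: Z = R = 11.1 Ω
  C: Z = 1/(jωC) = -j/(ω·C) = 0 - j18.79 Ω
Step 3 — Series combination: Z_total = R + C = 11.1 - j18.79 Ω = 21.82∠-59.4° Ω.
Step 4 — Source phasor: V = 112∠78.0° V = 23.29 + j109.6 V.
Step 5 — Ohm's law: I = V / Z_total = (23.29 + j109.6) / (11.1 - j18.79) = -3.779 + j3.472 A.
Step 6 — Convert to polar: |I| = 5.132 A, ∠I = 137.4°.

I = 5.132∠137.4° A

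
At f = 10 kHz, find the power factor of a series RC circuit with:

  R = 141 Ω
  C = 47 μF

Step 1 — Angular frequency: ω = 2π·f = 2π·1e+04 = 6.283e+04 rad/s.
Step 2 — Component impedances:
  R: Z = R = 141 Ω
  C: Z = 1/(jωC) = -j/(ω·C) = 0 - j0.3386 Ω
Step 3 — Series combination: Z_total = R + C = 141 - j0.3386 Ω = 141∠-0.1° Ω.
Step 4 — Power factor: PF = cos(φ) = Re(Z)/|Z| = 141/141 = 1.
Step 5 — Type: Im(Z) = -0.3386 ⇒ leading (phase φ = -0.1°).

PF = 1 (leading, φ = -0.1°)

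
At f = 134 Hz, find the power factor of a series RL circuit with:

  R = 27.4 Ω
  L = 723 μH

Step 1 — Angular frequency: ω = 2π·f = 2π·134 = 841.9 rad/s.
Step 2 — Component impedances:
  R: Z = R = 27.4 Ω
  L: Z = jωL = j·841.9·0.000723 = 0 + j0.6087 Ω
Step 3 — Series combination: Z_total = R + L = 27.4 + j0.6087 Ω = 27.41∠1.3° Ω.
Step 4 — Power factor: PF = cos(φ) = Re(Z)/|Z| = 27.4/27.4068 = 0.9998.
Step 5 — Type: Im(Z) = 0.6087 ⇒ lagging (phase φ = 1.3°).

PF = 0.9998 (lagging, φ = 1.3°)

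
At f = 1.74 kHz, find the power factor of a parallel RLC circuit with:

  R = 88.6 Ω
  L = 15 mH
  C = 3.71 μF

Step 1 — Angular frequency: ω = 2π·f = 2π·1740 = 1.093e+04 rad/s.
Step 2 — Component impedances:
  R: Z = R = 88.6 Ω
  L: Z = jωL = j·1.093e+04·0.015 = 0 + j164 Ω
  C: Z = 1/(jωC) = -j/(ω·C) = 0 - j24.65 Ω
Step 3 — Parallel combination: 1/Z_total = 1/R + 1/L + 1/C; Z_total = 8.583 - j26.21 Ω = 27.58∠-71.9° Ω.
Step 4 — Power factor: PF = cos(φ) = Re(Z)/|Z| = 8.583/27.58 = 0.3112.
Step 5 — Type: Im(Z) = -26.21 ⇒ leading (phase φ = -71.9°).

PF = 0.3112 (leading, φ = -71.9°)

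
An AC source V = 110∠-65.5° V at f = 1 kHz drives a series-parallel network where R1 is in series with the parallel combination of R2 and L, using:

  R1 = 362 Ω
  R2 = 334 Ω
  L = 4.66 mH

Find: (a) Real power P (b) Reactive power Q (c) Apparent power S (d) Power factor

Step 1 — Angular frequency: ω = 2π·f = 2π·1000 = 6283 rad/s.
Step 2 — Component impedances:
  R1: Z = R = 362 Ω
  R2: Z = R = 334 Ω
  L: Z = jωL = j·6283·0.00466 = 0 + j29.28 Ω
Step 3 — Parallel branch: R2 || L = 1/(1/R2 + 1/L) = 2.547 + j29.06 Ω.
Step 4 — Series with R1: Z_total = R1 + (R2 || L) = 364.5 + j29.06 Ω = 365.7∠4.6° Ω.
Step 5 — Source phasor: V = 110∠-65.5° V = 45.62 - j100.1 V.
Step 6 — Current: I = V / Z = 0.1026 - j0.2828 A = 0.3008∠-70.1° A.
Step 7 — Complex power: S = V·I* = 32.98 + j2.629 VA.
Step 8 — Real power: P = Re(S) = 32.98 W.
Step 9 — Reactive power: Q = Im(S) = 2.629 VAR.
Step 10 — Apparent power: |S| = 33.09 VA.
Step 11 — Power factor: PF = P/|S| = 0.9968 (lagging).

(a) P = 32.98 W  (b) Q = 2.629 VAR  (c) S = 33.09 VA  (d) PF = 0.9968 (lagging)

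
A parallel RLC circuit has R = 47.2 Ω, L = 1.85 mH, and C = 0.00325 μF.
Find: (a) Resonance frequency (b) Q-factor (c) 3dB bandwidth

Step 1 — Resonance: ω₀ = 1/√(LC) = 1/√(0.00185·3.25e-09) = 4.078e+05 rad/s.
Step 2 — f₀ = ω₀/(2π) = 6.491e+04 Hz.
Step 3 — Parallel Q: Q = R/(ω₀L) = 47.2/(4.078e+05·0.00185) = 0.06256.
Step 4 — Bandwidth: Δω = ω₀/Q = 6.519e+06 rad/s; BW = Δω/(2π) = 1.038e+06 Hz.

(a) f₀ = 6.491e+04 Hz  (b) Q = 0.06256  (c) BW = 1.038e+06 Hz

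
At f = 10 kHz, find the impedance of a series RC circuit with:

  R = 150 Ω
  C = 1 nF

Step 1 — Angular frequency: ω = 2π·f = 2π·1e+04 = 6.283e+04 rad/s.
Step 2 — Component impedances:
  R: Z = R = 150 Ω
  C: Z = 1/(jωC) = -j/(ω·C) = 0 - j1.592e+04 Ω
Step 3 — Series combination: Z_total = R + C = 150 - j1.592e+04 Ω = 1.592e+04∠-89.5° Ω.

Z = 150 - j1.592e+04 Ω = 1.592e+04∠-89.5° Ω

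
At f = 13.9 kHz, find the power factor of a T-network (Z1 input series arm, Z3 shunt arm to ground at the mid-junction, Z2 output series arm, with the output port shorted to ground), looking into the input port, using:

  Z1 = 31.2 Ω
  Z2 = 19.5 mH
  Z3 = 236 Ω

Step 1 — Angular frequency: ω = 2π·f = 2π·1.39e+04 = 8.734e+04 rad/s.
Step 2 — Component impedances:
  Z1: Z = R = 31.2 Ω
  Z2: Z = jωL = j·8.734e+04·0.0195 = 0 + j1703 Ω
  Z3: Z = R = 236 Ω
Step 3 — With the output port shorted to ground, the output series arm Z2 runs from the junction to ground; the shunt arm Z3 also runs from the junction to ground. They appear in parallel: Z3 || Z2 = 231.6 + j32.09 Ω.
Step 4 — Series with input arm Z1: Z_in = Z1 + (Z3 || Z2) = 262.8 + j32.09 Ω = 264.7∠7.0° Ω.
Step 5 — Power factor: PF = cos(φ) = Re(Z)/|Z| = 262.75/264.71 = 0.9926.
Step 6 — Type: Im(Z) = 32.09 ⇒ lagging (phase φ = 7.0°).

PF = 0.9926 (lagging, φ = 7.0°)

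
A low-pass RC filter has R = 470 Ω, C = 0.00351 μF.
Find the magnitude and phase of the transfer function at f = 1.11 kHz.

Step 1 — Angular frequency: ω = 2π·1110 = 6974 rad/s.
Step 2 — Transfer function: H(jω) = 1/(1 + jωRC).
Step 3 — Denominator: 1 + jωRC = 1 + j·6974·470·3.51e-09 = 1 + j0.01151.
Step 4 — H = 0.9999 - j0.0115.
Step 5 — Magnitude: |H| = 0.9999 (-0.0 dB); phase: φ = -0.7°.

|H| = 0.9999 (-0.0 dB), φ = -0.7°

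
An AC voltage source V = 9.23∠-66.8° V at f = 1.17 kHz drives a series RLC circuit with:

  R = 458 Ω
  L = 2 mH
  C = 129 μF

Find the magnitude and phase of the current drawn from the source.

Step 1 — Angular frequency: ω = 2π·f = 2π·1170 = 7351 rad/s.
Step 2 — Component impedances:
  R: Z = R = 458 Ω
  L: Z = jωL = j·7351·0.002 = 0 + j14.7 Ω
  C: Z = 1/(jωC) = -j/(ω·C) = 0 - j1.054 Ω
Step 3 — Series combination: Z_total = R + L + C = 458 + j13.65 Ω = 458.2∠1.7° Ω.
Step 4 — Source phasor: V = 9.23∠-66.8° V = 3.636 - j8.484 V.
Step 5 — Ohm's law: I = V / Z_total = (3.636 - j8.484) / (458 + j13.65) = 0.007381 - j0.01874 A.
Step 6 — Convert to polar: |I| = 0.02014 A, ∠I = -68.5°.

I = 0.02014∠-68.5° A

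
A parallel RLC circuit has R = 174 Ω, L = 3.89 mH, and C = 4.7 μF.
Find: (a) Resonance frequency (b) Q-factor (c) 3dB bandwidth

Step 1 — Resonance: ω₀ = 1/√(LC) = 1/√(0.00389·4.7e-06) = 7396 rad/s.
Step 2 — f₀ = ω₀/(2π) = 1177 Hz.
Step 3 — Parallel Q: Q = R/(ω₀L) = 174/(7396·0.00389) = 6.048.
Step 4 — Bandwidth: Δω = ω₀/Q = 1223 rad/s; BW = Δω/(2π) = 194.6 Hz.

(a) f₀ = 1177 Hz  (b) Q = 6.048  (c) BW = 194.6 Hz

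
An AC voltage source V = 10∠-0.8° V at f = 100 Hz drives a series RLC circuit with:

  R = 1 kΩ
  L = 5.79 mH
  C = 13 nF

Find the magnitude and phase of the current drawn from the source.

Step 1 — Angular frequency: ω = 2π·f = 2π·100 = 628.3 rad/s.
Step 2 — Component impedances:
  R: Z = R = 1000 Ω
  L: Z = jωL = j·628.3·0.00579 = 0 + j3.638 Ω
  C: Z = 1/(jωC) = -j/(ω·C) = 0 - j1.224e+05 Ω
Step 3 — Series combination: Z_total = R + L + C = 1000 - j1.224e+05 Ω = 1.224e+05∠-89.5° Ω.
Step 4 — Source phasor: V = 10∠-0.8° V = 9.999 - j0.1396 V.
Step 5 — Ohm's law: I = V / Z_total = (9.999 - j0.1396) / (1000 - j1.224e+05) = 1.808e-06 + j8.166e-05 A.
Step 6 — Convert to polar: |I| = 8.168e-05 A, ∠I = 88.7°.

I = 8.168e-05∠88.7° A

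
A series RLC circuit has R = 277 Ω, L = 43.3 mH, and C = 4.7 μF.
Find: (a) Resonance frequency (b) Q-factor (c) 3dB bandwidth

Step 1 — Resonance condition Im(Z)=0 gives ω₀ = 1/√(LC).
Step 2 — ω₀ = 1/√(0.0433·4.7e-06) = 2217 rad/s.
Step 3 — f₀ = ω₀/(2π) = 352.8 Hz.
Step 4 — Series Q: Q = ω₀L/R = 2217·0.0433/277 = 0.3465.
Step 5 — 3dB bandwidth: Δω = ω₀/Q = 6397 rad/s; BW = Δω/(2π) = 1018 Hz.

(a) f₀ = 352.8 Hz  (b) Q = 0.3465  (c) BW = 1018 Hz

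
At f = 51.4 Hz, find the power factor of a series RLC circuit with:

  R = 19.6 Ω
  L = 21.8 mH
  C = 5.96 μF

Step 1 — Angular frequency: ω = 2π·f = 2π·51.4 = 323 rad/s.
Step 2 — Component impedances:
  R: Z = R = 19.6 Ω
  L: Z = jωL = j·323·0.0218 = 0 + j7.04 Ω
  C: Z = 1/(jωC) = -j/(ω·C) = 0 - j519.5 Ω
Step 3 — Series combination: Z_total = R + L + C = 19.6 - j512.5 Ω = 512.9∠-87.8° Ω.
Step 4 — Power factor: PF = cos(φ) = Re(Z)/|Z| = 19.6/512.86 = 0.03822.
Step 5 — Type: Im(Z) = -512.5 ⇒ leading (phase φ = -87.8°).

PF = 0.03822 (leading, φ = -87.8°)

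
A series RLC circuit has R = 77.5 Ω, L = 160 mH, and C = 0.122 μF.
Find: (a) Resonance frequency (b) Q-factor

Step 1 — Resonance condition Im(Z)=0 gives ω₀ = 1/√(LC).
Step 2 — ω₀ = 1/√(0.16·1.22e-07) = 7157 rad/s.
Step 3 — f₀ = ω₀/(2π) = 1139 Hz.
Step 4 — Series Q: Q = ω₀L/R = 7157·0.16/77.5 = 14.78.

(a) f₀ = 1139 Hz  (b) Q = 14.78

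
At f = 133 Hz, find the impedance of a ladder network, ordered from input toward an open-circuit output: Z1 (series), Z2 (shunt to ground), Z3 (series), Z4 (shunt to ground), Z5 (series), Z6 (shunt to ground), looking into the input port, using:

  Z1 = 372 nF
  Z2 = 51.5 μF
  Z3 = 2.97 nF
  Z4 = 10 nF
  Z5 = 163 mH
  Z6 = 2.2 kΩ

Step 1 — Angular frequency: ω = 2π·f = 2π·133 = 835.7 rad/s.
Step 2 — Component impedances:
  Z1: Z = 1/(jωC) = -j/(ω·C) = 0 - j3217 Ω
  Z2: Z = 1/(jωC) = -j/(ω·C) = 0 - j23.24 Ω
  Z3: Z = 1/(jωC) = -j/(ω·C) = 0 - j4.029e+05 Ω
  Z4: Z = 1/(jωC) = -j/(ω·C) = 0 - j1.197e+05 Ω
  Z5: Z = jωL = j·835.7·0.163 = 0 + j136.2 Ω
  Z6: Z = R = 2200 Ω
Step 3 — Ladder network (open output): work backward from the far end, alternating series and parallel combinations. Z_in = 7.333e-06 - j3240 Ω = 3240∠-90.0° Ω.

Z = 7.333e-06 - j3240 Ω = 3240∠-90.0° Ω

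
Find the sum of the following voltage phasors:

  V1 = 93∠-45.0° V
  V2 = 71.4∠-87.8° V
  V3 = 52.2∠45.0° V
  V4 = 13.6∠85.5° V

Step 1 — Convert each phasor to rectangular form:
  V1 = 93·(cos(-45.0°) + j·sin(-45.0°)) = 65.76 - j65.76 V
  V2 = 71.4·(cos(-87.8°) + j·sin(-87.8°)) = 2.741 - j71.35 V
  V3 = 52.2·(cos(45.0°) + j·sin(45.0°)) = 36.91 + j36.91 V
  V4 = 13.6·(cos(85.5°) + j·sin(85.5°)) = 1.067 + j13.56 V
Step 2 — Sum components: V_total = 106.5 - j86.64 V.
Step 3 — Convert to polar: |V_total| = 137.3 V, ∠V_total = -39.1°.

V_total = 137.3∠-39.1° V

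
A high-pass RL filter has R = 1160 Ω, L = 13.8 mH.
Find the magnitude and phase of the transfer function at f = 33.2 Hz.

Step 1 — Angular frequency: ω = 2π·33.2 = 208.6 rad/s.
Step 2 — Transfer function: H(jω) = jωL/(R + jωL).
Step 3 — Numerator jωL = j·2.879; denominator R + jωL = 1160 + j2.879.
Step 4 — H = 6.159e-06 + j0.002482.
Step 5 — Magnitude: |H| = 0.002482 (-52.1 dB); phase: φ = 89.9°.

|H| = 0.002482 (-52.1 dB), φ = 89.9°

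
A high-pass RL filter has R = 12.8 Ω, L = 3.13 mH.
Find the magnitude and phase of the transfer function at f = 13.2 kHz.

Step 1 — Angular frequency: ω = 2π·1.32e+04 = 8.294e+04 rad/s.
Step 2 — Transfer function: H(jω) = jωL/(R + jωL).
Step 3 — Numerator jωL = j·259.6; denominator R + jωL = 12.8 + j259.6.
Step 4 — H = 0.9976 + j0.04919.
Step 5 — Magnitude: |H| = 0.9988 (-0.0 dB); phase: φ = 2.8°.

|H| = 0.9988 (-0.0 dB), φ = 2.8°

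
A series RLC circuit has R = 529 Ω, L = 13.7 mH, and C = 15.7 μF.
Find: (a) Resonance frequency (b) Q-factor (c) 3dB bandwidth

Step 1 — Resonance: ω₀ = 1/√(LC) = 1/√(0.0137·1.57e-05) = 2156 rad/s.
Step 2 — f₀ = ω₀/(2π) = 343.2 Hz.
Step 3 — Series Q: Q = ω₀L/R = 2156·0.0137/529 = 0.05584.
Step 4 — Bandwidth: Δω = ω₀/Q = 3.861e+04 rad/s; BW = Δω/(2π) = 6145 Hz.

(a) f₀ = 343.2 Hz  (b) Q = 0.05584  (c) BW = 6145 Hz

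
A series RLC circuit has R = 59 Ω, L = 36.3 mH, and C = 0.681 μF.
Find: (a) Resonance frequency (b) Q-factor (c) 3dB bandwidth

Step 1 — Resonance: ω₀ = 1/√(LC) = 1/√(0.0363·6.81e-07) = 6360 rad/s.
Step 2 — f₀ = ω₀/(2π) = 1012 Hz.
Step 3 — Series Q: Q = ω₀L/R = 6360·0.0363/59 = 3.913.
Step 4 — Bandwidth: Δω = ω₀/Q = 1625 rad/s; BW = Δω/(2π) = 258.7 Hz.

(a) f₀ = 1012 Hz  (b) Q = 3.913  (c) BW = 258.7 Hz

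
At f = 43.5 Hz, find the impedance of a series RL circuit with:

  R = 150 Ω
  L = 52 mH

Step 1 — Angular frequency: ω = 2π·f = 2π·43.5 = 273.3 rad/s.
Step 2 — Component impedances:
  R: Z = R = 150 Ω
  L: Z = jωL = j·273.3·0.052 = 0 + j14.21 Ω
Step 3 — Series combination: Z_total = R + L = 150 + j14.21 Ω = 150.7∠5.4° Ω.

Z = 150 + j14.21 Ω = 150.7∠5.4° Ω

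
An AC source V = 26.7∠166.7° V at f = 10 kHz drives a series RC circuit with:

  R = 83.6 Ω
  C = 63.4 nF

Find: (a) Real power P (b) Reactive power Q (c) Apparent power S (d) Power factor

Step 1 — Angular frequency: ω = 2π·f = 2π·1e+04 = 6.283e+04 rad/s.
Step 2 — Component impedances:
  R: Z = R = 83.6 Ω
  C: Z = 1/(jωC) = -j/(ω·C) = 0 - j251 Ω
Step 3 — Series combination: Z_total = R + C = 83.6 - j251 Ω = 264.6∠-71.6° Ω.
Step 4 — Source phasor: V = 26.7∠166.7° V = -25.98 + j6.142 V.
Step 5 — Current: I = V / Z = -0.05305 - j0.08584 A = 0.1009∠-121.7° A.
Step 6 — Complex power: S = V·I* = 0.8513 - j2.556 VA.
Step 7 — Real power: P = Re(S) = 0.8513 W.
Step 8 — Reactive power: Q = Im(S) = -2.556 VAR.
Step 9 — Apparent power: |S| = 2.694 VA.
Step 10 — Power factor: PF = P/|S| = 0.316 (leading).

(a) P = 0.8513 W  (b) Q = -2.556 VAR  (c) S = 2.694 VA  (d) PF = 0.316 (leading)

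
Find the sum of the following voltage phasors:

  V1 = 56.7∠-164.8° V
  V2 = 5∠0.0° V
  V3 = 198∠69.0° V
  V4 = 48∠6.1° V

Step 1 — Convert each phasor to rectangular form:
  V1 = 56.7·(cos(-164.8°) + j·sin(-164.8°)) = -54.72 - j14.87 V
  V2 = 5·(cos(0.0°) + j·sin(0.0°)) = 5 V
  V3 = 198·(cos(69.0°) + j·sin(69.0°)) = 70.96 + j184.8 V
  V4 = 48·(cos(6.1°) + j·sin(6.1°)) = 47.73 + j5.101 V
Step 2 — Sum components: V_total = 68.97 + j175.1 V.
Step 3 — Convert to polar: |V_total| = 188.2 V, ∠V_total = 68.5°.

V_total = 188.2∠68.5° V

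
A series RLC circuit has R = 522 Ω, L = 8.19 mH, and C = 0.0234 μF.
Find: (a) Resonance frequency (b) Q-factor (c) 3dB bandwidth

Step 1 — Resonance condition Im(Z)=0 gives ω₀ = 1/√(LC).
Step 2 — ω₀ = 1/√(0.00819·2.34e-08) = 7.224e+04 rad/s.
Step 3 — f₀ = ω₀/(2π) = 1.15e+04 Hz.
Step 4 — Series Q: Q = ω₀L/R = 7.224e+04·0.00819/522 = 1.133.
Step 5 — 3dB bandwidth: Δω = ω₀/Q = 6.374e+04 rad/s; BW = Δω/(2π) = 1.014e+04 Hz.

(a) f₀ = 1.15e+04 Hz  (b) Q = 1.133  (c) BW = 1.014e+04 Hz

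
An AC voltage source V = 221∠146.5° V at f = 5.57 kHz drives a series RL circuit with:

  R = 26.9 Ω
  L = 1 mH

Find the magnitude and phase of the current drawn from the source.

Step 1 — Angular frequency: ω = 2π·f = 2π·5570 = 3.5e+04 rad/s.
Step 2 — Component impedances:
  R: Z = R = 26.9 Ω
  L: Z = jωL = j·3.5e+04·0.001 = 0 + j35 Ω
Step 3 — Series combination: Z_total = R + L = 26.9 + j35 Ω = 44.14∠52.5° Ω.
Step 4 — Source phasor: V = 221∠146.5° V = -184.3 + j122 V.
Step 5 — Ohm's law: I = V / Z_total = (-184.3 + j122) / (26.9 + j35) = -0.3533 + j4.994 A.
Step 6 — Convert to polar: |I| = 5.007 A, ∠I = 94.0°.

I = 5.007∠94.0° A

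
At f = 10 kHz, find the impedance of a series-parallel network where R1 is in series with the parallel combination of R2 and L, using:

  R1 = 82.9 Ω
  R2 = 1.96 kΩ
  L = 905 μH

Step 1 — Angular frequency: ω = 2π·f = 2π·1e+04 = 6.283e+04 rad/s.
Step 2 — Component impedances:
  R1: Z = R = 82.9 Ω
  R2: Z = R = 1960 Ω
  L: Z = jωL = j·6.283e+04·0.000905 = 0 + j56.86 Ω
Step 3 — Parallel branch: R2 || L = 1/(1/R2 + 1/L) = 1.648 + j56.82 Ω.
Step 4 — Series with R1: Z_total = R1 + (R2 || L) = 84.55 + j56.82 Ω = 101.9∠33.9° Ω.

Z = 84.55 + j56.82 Ω = 101.9∠33.9° Ω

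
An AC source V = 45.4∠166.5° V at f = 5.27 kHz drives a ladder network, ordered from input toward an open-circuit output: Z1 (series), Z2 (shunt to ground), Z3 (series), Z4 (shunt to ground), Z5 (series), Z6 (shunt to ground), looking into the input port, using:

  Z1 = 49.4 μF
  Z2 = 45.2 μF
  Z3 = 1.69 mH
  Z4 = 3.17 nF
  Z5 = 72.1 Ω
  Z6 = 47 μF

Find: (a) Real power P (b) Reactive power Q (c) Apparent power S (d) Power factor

Step 1 — Angular frequency: ω = 2π·f = 2π·5270 = 3.311e+04 rad/s.
Step 2 — Component impedances:
  Z1: Z = 1/(jωC) = -j/(ω·C) = 0 - j0.6113 Ω
  Z2: Z = 1/(jωC) = -j/(ω·C) = 0 - j0.6681 Ω
  Z3: Z = jωL = j·3.311e+04·0.00169 = 0 + j55.96 Ω
  Z4: Z = 1/(jωC) = -j/(ω·C) = 0 - j9527 Ω
  Z5: Z = R = 72.1 Ω
  Z6: Z = 1/(jωC) = -j/(ω·C) = 0 - j0.6426 Ω
Step 3 — Ladder network (open output): work backward from the far end, alternating series and parallel combinations. Z_in = 0.003961 - j1.282 Ω = 1.282∠-89.8° Ω.
Step 4 — Source phasor: V = 45.4∠166.5° V = -44.15 + j10.6 V.
Step 5 — Current: I = V / Z = -8.37 - j34.4 A = 35.4∠-103.7° A.
Step 6 — Complex power: S = V·I* = 4.964 - j1607 VA.
Step 7 — Real power: P = Re(S) = 4.964 W.
Step 8 — Reactive power: Q = Im(S) = -1607 VAR.
Step 9 — Apparent power: |S| = 1607 VA.
Step 10 — Power factor: PF = P/|S| = 0.003089 (leading).

(a) P = 4.964 W  (b) Q = -1607 VAR  (c) S = 1607 VA  (d) PF = 0.003089 (leading)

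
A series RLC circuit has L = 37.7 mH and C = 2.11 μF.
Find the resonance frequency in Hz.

Step 1 — Resonance condition Im(Z)=0 gives ω₀ = 1/√(LC).
Step 2 — ω₀ = 1/√(0.0377·2.11e-06) = 3546 rad/s.
Step 3 — f₀ = ω₀/(2π) = 564.3 Hz.

f₀ = 564.3 Hz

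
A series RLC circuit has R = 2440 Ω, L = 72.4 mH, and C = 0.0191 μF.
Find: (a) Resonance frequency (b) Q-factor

Step 1 — Resonance condition Im(Z)=0 gives ω₀ = 1/√(LC).
Step 2 — ω₀ = 1/√(0.0724·1.91e-08) = 2.689e+04 rad/s.
Step 3 — f₀ = ω₀/(2π) = 4280 Hz.
Step 4 — Series Q: Q = ω₀L/R = 2.689e+04·0.0724/2440 = 0.7979.

(a) f₀ = 4280 Hz  (b) Q = 0.7979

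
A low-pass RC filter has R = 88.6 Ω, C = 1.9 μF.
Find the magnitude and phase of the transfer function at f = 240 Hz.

Step 1 — Angular frequency: ω = 2π·240 = 1508 rad/s.
Step 2 — Transfer function: H(jω) = 1/(1 + jωRC).
Step 3 — Denominator: 1 + jωRC = 1 + j·1508·88.6·1.9e-06 = 1 + j0.2539.
Step 4 — H = 0.9395 - j0.2385.
Step 5 — Magnitude: |H| = 0.9693 (-0.3 dB); phase: φ = -14.2°.

|H| = 0.9693 (-0.3 dB), φ = -14.2°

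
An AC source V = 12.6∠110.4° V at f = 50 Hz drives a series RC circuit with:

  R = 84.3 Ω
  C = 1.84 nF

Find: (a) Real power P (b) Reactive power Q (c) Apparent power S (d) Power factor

Step 1 — Angular frequency: ω = 2π·f = 2π·50 = 314.2 rad/s.
Step 2 — Component impedances:
  R: Z = R = 84.3 Ω
  C: Z = 1/(jωC) = -j/(ω·C) = 0 - j1.73e+06 Ω
Step 3 — Series combination: Z_total = R + C = 84.3 - j1.73e+06 Ω = 1.73e+06∠-90.0° Ω.
Step 4 — Source phasor: V = 12.6∠110.4° V = -4.392 + j11.81 V.
Step 5 — Current: I = V / Z = -6.827e-06 - j2.538e-06 A = 7.283e-06∠-159.6° A.
Step 6 — Complex power: S = V·I* = 4.472e-09 - j9.177e-05 VA.
Step 7 — Real power: P = Re(S) = 4.472e-09 W.
Step 8 — Reactive power: Q = Im(S) = -9.177e-05 VAR.
Step 9 — Apparent power: |S| = 9.177e-05 VA.
Step 10 — Power factor: PF = P/|S| = 4.873e-05 (leading).

(a) P = 4.472e-09 W  (b) Q = -9.177e-05 VAR  (c) S = 9.177e-05 VA  (d) PF = 4.873e-05 (leading)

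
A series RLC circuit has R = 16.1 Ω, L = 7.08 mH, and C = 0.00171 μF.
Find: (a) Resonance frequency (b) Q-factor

Step 1 — Resonance condition Im(Z)=0 gives ω₀ = 1/√(LC).
Step 2 — ω₀ = 1/√(0.00708·1.71e-09) = 2.874e+05 rad/s.
Step 3 — f₀ = ω₀/(2π) = 4.574e+04 Hz.
Step 4 — Series Q: Q = ω₀L/R = 2.874e+05·0.00708/16.1 = 126.4.

(a) f₀ = 4.574e+04 Hz  (b) Q = 126.4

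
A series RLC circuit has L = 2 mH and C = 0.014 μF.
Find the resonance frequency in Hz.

Step 1 — Resonance condition Im(Z)=0 gives ω₀ = 1/√(LC).
Step 2 — ω₀ = 1/√(0.002·1.4e-08) = 1.89e+05 rad/s.
Step 3 — f₀ = ω₀/(2π) = 3.008e+04 Hz.

f₀ = 3.008e+04 Hz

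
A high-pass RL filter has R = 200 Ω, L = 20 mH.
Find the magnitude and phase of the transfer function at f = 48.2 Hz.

Step 1 — Angular frequency: ω = 2π·48.2 = 302.8 rad/s.
Step 2 — Transfer function: H(jω) = jωL/(R + jωL).
Step 3 — Numerator jωL = j·6.057; denominator R + jωL = 200 + j6.057.
Step 4 — H = 0.0009163 + j0.03026.
Step 5 — Magnitude: |H| = 0.03027 (-30.4 dB); phase: φ = 88.3°.

|H| = 0.03027 (-30.4 dB), φ = 88.3°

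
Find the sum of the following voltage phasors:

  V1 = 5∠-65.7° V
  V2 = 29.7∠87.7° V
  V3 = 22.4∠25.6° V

Step 1 — Convert each phasor to rectangular form:
  V1 = 5·(cos(-65.7°) + j·sin(-65.7°)) = 2.058 - j4.557 V
  V2 = 29.7·(cos(87.7°) + j·sin(87.7°)) = 1.192 + j29.68 V
  V3 = 22.4·(cos(25.6°) + j·sin(25.6°)) = 20.2 + j9.679 V
Step 2 — Sum components: V_total = 23.45 + j34.8 V.
Step 3 — Convert to polar: |V_total| = 41.96 V, ∠V_total = 56.0°.

V_total = 41.96∠56.0° V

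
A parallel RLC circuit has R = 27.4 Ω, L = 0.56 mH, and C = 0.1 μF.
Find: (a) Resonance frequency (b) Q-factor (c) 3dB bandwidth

Step 1 — Resonance: ω₀ = 1/√(LC) = 1/√(0.00056·1e-07) = 1.336e+05 rad/s.
Step 2 — f₀ = ω₀/(2π) = 2.127e+04 Hz.
Step 3 — Parallel Q: Q = R/(ω₀L) = 27.4/(1.336e+05·0.00056) = 0.3661.
Step 4 — Bandwidth: Δω = ω₀/Q = 3.65e+05 rad/s; BW = Δω/(2π) = 5.809e+04 Hz.

(a) f₀ = 2.127e+04 Hz  (b) Q = 0.3661  (c) BW = 5.809e+04 Hz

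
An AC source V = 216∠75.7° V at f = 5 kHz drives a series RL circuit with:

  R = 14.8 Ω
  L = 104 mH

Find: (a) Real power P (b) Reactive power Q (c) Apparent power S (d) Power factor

Step 1 — Angular frequency: ω = 2π·f = 2π·5000 = 3.142e+04 rad/s.
Step 2 — Component impedances:
  R: Z = R = 14.8 Ω
  L: Z = jωL = j·3.142e+04·0.104 = 0 + j3267 Ω
Step 3 — Series combination: Z_total = R + L = 14.8 + j3267 Ω = 3267∠89.7° Ω.
Step 4 — Source phasor: V = 216∠75.7° V = 53.35 + j209.3 V.
Step 5 — Current: I = V / Z = 0.06413 - j0.01604 A = 0.06611∠-14.0° A.
Step 6 — Complex power: S = V·I* = 0.06468 + j14.28 VA.
Step 7 — Real power: P = Re(S) = 0.06468 W.
Step 8 — Reactive power: Q = Im(S) = 14.28 VAR.
Step 9 — Apparent power: |S| = 14.28 VA.
Step 10 — Power factor: PF = P/|S| = 0.00453 (lagging).

(a) P = 0.06468 W  (b) Q = 14.28 VAR  (c) S = 14.28 VA  (d) PF = 0.00453 (lagging)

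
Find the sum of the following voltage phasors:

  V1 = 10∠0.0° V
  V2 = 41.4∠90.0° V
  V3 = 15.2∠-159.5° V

Step 1 — Convert each phasor to rectangular form:
  V1 = 10·(cos(0.0°) + j·sin(0.0°)) = 10 V
  V2 = 41.4·(cos(90.0°) + j·sin(90.0°)) = 0 + j41.4 V
  V3 = 15.2·(cos(-159.5°) + j·sin(-159.5°)) = -14.24 - j5.323 V
Step 2 — Sum components: V_total = -4.237 + j36.08 V.
Step 3 — Convert to polar: |V_total| = 36.32 V, ∠V_total = 96.7°.

V_total = 36.32∠96.7° V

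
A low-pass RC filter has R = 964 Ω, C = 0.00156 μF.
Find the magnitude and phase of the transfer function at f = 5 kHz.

Step 1 — Angular frequency: ω = 2π·5000 = 3.142e+04 rad/s.
Step 2 — Transfer function: H(jω) = 1/(1 + jωRC).
Step 3 — Denominator: 1 + jωRC = 1 + j·3.142e+04·964·1.56e-09 = 1 + j0.04724.
Step 4 — H = 0.9978 - j0.04714.
Step 5 — Magnitude: |H| = 0.9989 (-0.0 dB); phase: φ = -2.7°.

|H| = 0.9989 (-0.0 dB), φ = -2.7°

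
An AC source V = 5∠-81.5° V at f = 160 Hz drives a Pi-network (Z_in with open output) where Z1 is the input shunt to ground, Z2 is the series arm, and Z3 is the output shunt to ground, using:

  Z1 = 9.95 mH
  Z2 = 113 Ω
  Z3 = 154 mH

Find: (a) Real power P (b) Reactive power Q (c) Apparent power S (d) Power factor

Step 1 — Angular frequency: ω = 2π·f = 2π·160 = 1005 rad/s.
Step 2 — Component impedances:
  Z1: Z = jωL = j·1005·0.00995 = 0 + j10 Ω
  Z2: Z = R = 113 Ω
  Z3: Z = jωL = j·1005·0.154 = 0 + j154.8 Ω
Step 3 — With open output, the series arm Z2 and the output shunt Z3 appear in series to ground: Z2 + Z3 = 113 + j154.8 Ω.
Step 4 — Parallel with input shunt Z1: Z_in = Z1 || (Z2 + Z3) = 0.2831 + j9.59 Ω = 9.594∠88.3° Ω.
Step 5 — Source phasor: V = 5∠-81.5° V = 0.739 - j4.945 V.
Step 6 — Current: I = V / Z = -0.5129 - j0.09221 A = 0.5212∠-169.8° A.
Step 7 — Complex power: S = V·I* = 0.0769 + j2.605 VA.
Step 8 — Real power: P = Re(S) = 0.0769 W.
Step 9 — Reactive power: Q = Im(S) = 2.605 VAR.
Step 10 — Apparent power: |S| = 2.606 VA.
Step 11 — Power factor: PF = P/|S| = 0.02951 (lagging).

(a) P = 0.0769 W  (b) Q = 2.605 VAR  (c) S = 2.606 VA  (d) PF = 0.02951 (lagging)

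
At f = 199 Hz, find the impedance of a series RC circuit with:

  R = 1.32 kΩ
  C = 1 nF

Step 1 — Angular frequency: ω = 2π·f = 2π·199 = 1250 rad/s.
Step 2 — Component impedances:
  R: Z = R = 1320 Ω
  C: Z = 1/(jωC) = -j/(ω·C) = 0 - j7.998e+05 Ω
Step 3 — Series combination: Z_total = R + C = 1320 - j7.998e+05 Ω = 7.998e+05∠-89.9° Ω.

Z = 1320 - j7.998e+05 Ω = 7.998e+05∠-89.9° Ω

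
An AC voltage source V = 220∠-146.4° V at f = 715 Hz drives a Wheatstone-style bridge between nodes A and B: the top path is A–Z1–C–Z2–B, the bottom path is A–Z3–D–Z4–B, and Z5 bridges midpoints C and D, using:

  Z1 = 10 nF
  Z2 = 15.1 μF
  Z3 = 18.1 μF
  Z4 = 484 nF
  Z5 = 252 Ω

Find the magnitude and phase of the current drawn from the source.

Step 1 — Angular frequency: ω = 2π·f = 2π·715 = 4492 rad/s.
Step 2 — Component impedances:
  Z1: Z = 1/(jωC) = -j/(ω·C) = 0 - j2.226e+04 Ω
  Z2: Z = 1/(jωC) = -j/(ω·C) = 0 - j14.74 Ω
  Z3: Z = 1/(jωC) = -j/(ω·C) = 0 - j12.3 Ω
  Z4: Z = 1/(jωC) = -j/(ω·C) = 0 - j459.9 Ω
  Z5: Z = R = 252 Ω
Step 3 — Bridge requires nodal analysis (the Z5 bridge couples midpoints C and D, so the two paths cannot be reduced to a simple series/parallel combination). Setting node B to ground and injecting 1 A at node A, the 3-node admittance system at A, C, D solves to V_A = Z_AB = 182.6 - j125.6 Ω = 221.6∠-34.5° Ω.
Step 4 — Source phasor: V = 220∠-146.4° V = -183.2 - j121.7 V.
Step 5 — Ohm's law: I = V / Z_total = (-183.2 - j121.7) / (182.6 - j125.6) = -0.3699 - j0.9211 A.
Step 6 — Convert to polar: |I| = 0.9926 A, ∠I = -111.9°.

I = 0.9926∠-111.9° A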